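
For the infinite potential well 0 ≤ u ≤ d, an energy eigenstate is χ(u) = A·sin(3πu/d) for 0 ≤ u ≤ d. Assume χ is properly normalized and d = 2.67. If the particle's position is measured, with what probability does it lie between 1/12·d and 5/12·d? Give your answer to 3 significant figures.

P ≈ 0.333

|χ|² is the probability density, so P = ∫_{1/12·d}^{5/12·d} |χ|² du.
Since A² = 1/(d/2), this is the region integral divided by the full normalization integral.
In terms of t = u/d (A² and the length scale cancel between numerator and denominator), P = [∫_{1/12}^{5/12} sin(3·π·t)^2 dt] / [∫_{0}^{1} sin(3·π·t)^2 dt].
Using ∫ sin(3·π·t)^2 dt = t/2 - sin(6·π·t)/(12·π), the numerator is 1/6 and the denominator is 1/2.
The result is P = 1/3.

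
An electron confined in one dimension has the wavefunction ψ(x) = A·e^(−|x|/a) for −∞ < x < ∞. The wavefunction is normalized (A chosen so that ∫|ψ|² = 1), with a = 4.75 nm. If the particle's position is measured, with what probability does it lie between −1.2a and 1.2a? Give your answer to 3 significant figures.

P ≈ 0.909

The probability is P = ∫ |ψ|² dx over [−1.2a, 1.2a].
With A² fixed by ∫|ψ|² = 1, i.e. A² = (a)^(−1), substitute and integrate.
Both integrals are even about x = 0, so only the x ≥ 0 halves are needed (the factors of 2 cancel). Substituting u = x/a, A² and the length scale cancel in the ratio: P = ∫_{0}^{1.2} e^(-2·u) du / ∫_{0}^{∞} e^(-2·u) du.
With ∫ e^(-2·u) du = -e^(-2·u)/2 + C, the region integral is 1/2 - e^(-12/5)/2 and the full one is 1/2.
This works out to P = 0.9093.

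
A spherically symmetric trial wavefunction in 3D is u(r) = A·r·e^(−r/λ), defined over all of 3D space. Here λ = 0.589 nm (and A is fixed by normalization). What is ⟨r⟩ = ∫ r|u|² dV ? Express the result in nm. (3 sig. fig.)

⟨r⟩ ≈ 1.47 nm

The expectation value is the |u|²-weighted average of r: ∫ r|u|² 4πr² dr.
Recall ∫₀^∞ r^m e^(−r/β) dr = m!·β^(m+1), since the A² factors cancel between numerator and denominator, ⟨r⟩ = 5·λ/2.
With λ = 0.589, ⟨r⟩ = 1.473.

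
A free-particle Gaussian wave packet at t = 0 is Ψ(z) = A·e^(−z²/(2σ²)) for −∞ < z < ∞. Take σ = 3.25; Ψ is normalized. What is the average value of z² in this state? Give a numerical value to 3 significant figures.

⟨z^2⟩ ≈ 5.28

The expectation value is the |Ψ|²-weighted average of z^2: ∫ z^2|Ψ|² dz.
Differentiating ∫e^(−αz²) dz = √(π/α) under α to get the higher moments, the ratio of the moment integral to the normalization integral gives ⟨z²⟩ = σ^2/2.
Putting σ = 3.25 gives 5.281.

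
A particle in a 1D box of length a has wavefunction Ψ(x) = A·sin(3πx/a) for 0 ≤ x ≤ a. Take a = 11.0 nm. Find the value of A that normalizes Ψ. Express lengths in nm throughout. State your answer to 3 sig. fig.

A ≈ 0.426 nm^(-1/2)

Normalization requires ∫|Ψ|² dx = 1, integrated from 0 to a.
The integral (without the A² prefactor) comes out to a/2.
So A² = (a/2)^(−1).
Substituting a = 11.0 gives A² = 0.1818, so A = 0.4264.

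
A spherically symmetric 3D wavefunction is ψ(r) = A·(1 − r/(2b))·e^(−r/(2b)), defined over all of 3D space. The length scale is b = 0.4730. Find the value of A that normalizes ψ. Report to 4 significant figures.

Require ∫ |ψ|² 4πr² dr = 1 over the whole domain.
The angular integral contributes 4π, leaving ∫₀^∞ r²|ψ|² dr.
The integral (without the A² prefactor) comes out to 8·π·b^3.
Plugging in b = 0.4730 yields A = 0.61318.

A ≈ 0.6132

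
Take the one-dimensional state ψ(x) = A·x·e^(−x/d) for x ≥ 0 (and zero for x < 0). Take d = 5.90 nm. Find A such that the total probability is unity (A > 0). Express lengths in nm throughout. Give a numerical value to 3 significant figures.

We need A² ∫|f|² dx = 1, taking the integral from 0 to ∞.
∫|ψ|² dx = A²·(d^3/4).
Hence A² = 1/[d^3/4].
Plugging in d = 5.90 yields A = 0.1396.

A ≈ 0.140 nm^(-3/2)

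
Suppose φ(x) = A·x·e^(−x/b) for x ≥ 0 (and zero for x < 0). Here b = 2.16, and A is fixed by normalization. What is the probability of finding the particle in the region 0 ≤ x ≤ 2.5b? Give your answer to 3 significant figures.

P = ∫_{0}^{2.5b} |φ(x)|² dx.
The normalization integral ∫|φ|²dx over the whole domain equals b^3/4·A², and A² cancels in the ratio.
Let u = x/b; then A² and the length scale cancel, so P = ∫_{0}^{2.5} u^2·e^(-2·u) du ÷ ∫_{0}^{∞} u^2·e^(-2·u) du.
With ∫ u^2·e^(-2·u) du = -(2·u^2 + 2·u + 1)·e^(-2·u)/4 + C, the region integral is 1/4 - 37·e^(-5)/8 and the full one is 1/4.
This works out to P = 0.8753.

P ≈ 0.875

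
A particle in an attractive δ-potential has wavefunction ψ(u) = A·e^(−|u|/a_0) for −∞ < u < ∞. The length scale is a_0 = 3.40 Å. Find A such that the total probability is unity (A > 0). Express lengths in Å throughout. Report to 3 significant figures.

We need A² ∫|f|² du = 1, taking the integral from −∞ to ∞.
The integral (without the A² prefactor) comes out to a_0.
So A² = (a_0)^(−1).
With a_0 = 3.40: A² = 0.2941 and A = 0.5423.

A ≈ 0.542 Å^(-1/2)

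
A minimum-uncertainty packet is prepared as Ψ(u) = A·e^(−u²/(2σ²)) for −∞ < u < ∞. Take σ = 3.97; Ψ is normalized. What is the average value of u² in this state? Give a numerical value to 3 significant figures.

⟨u^2⟩ ≈ 7.88

By definition ⟨u²⟩ = ∫ u^2 |Ψ(u)|² du.
Differentiating ∫e^(−αu²) du = √(π/α) under α to get the higher moments, the ratio of the moment integral to the normalization integral gives ⟨u²⟩ = σ^2/2.
Putting σ = 3.97 gives 7.880.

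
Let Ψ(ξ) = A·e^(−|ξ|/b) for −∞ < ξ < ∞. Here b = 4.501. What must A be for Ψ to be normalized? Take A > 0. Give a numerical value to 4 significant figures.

Require ∫ |Ψ|² dξ = 1 over the whole domain.
Carrying out the integral gives A² · b.
Setting this equal to 1 gives A² = 1/(b).
Plugging in b = 4.501 yields A = 0.47135.

A ≈ 0.4714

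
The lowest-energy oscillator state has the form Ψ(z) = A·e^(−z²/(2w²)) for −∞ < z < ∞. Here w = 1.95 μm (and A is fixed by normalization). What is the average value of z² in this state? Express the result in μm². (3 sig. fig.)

⟨z^2⟩ ≈ 1.90 μm^2

⟨z²⟩ = ∫ z^2 |Ψ|² dz over the full domain.
With ∫_{−∞}^{∞} z^(2m) e^(−αz²) dz = (2m−1)!!·√π / (2^m α^(m+1/2)), evaluating both integrals, ⟨z²⟩ = w^2/2.
Putting w = 1.95 gives 1.901.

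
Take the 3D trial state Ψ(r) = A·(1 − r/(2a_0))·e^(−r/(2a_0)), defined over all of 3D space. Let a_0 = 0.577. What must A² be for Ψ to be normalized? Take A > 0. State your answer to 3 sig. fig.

Require ∫ |Ψ|² 4πr² dr = 1 over the whole domain.
∫|Ψ|² 4πr² dr = A²·(8·π·a_0^3).
Hence A² = 1/[8·π·a_0^3].
Plugging in a_0 = 0.577 yields A = 0.4551.

A^2 ≈ 0.207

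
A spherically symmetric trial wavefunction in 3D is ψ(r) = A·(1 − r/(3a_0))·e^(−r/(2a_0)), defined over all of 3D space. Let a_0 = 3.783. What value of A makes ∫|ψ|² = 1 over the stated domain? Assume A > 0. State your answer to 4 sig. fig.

The normalization condition is ∫|ψ|² 4πr² dr = 1 from 0 to ∞.
(Spherical symmetry: dV = 4πr² dr.)
∫|ψ|² 4πr² dr = A²·(8·π·a_0^3/3).
So A² = (8·π·a_0^3/3)^(−1).
Substituting a_0 = 3.783 gives A² = 0.0022048, so A = 0.046955.

A ≈ 0.04696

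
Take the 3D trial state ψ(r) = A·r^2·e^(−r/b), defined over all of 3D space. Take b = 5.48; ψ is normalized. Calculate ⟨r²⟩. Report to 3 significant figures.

⟨r^2⟩ ≈ 420

The expectation value is the |ψ|²-weighted average of r^2: ∫ r^2|ψ|² 4πr² dr.
The ratio of the moment integral to the normalization integral gives ⟨r²⟩ = 14·b^2.
Putting b = 5.48 gives 420.4.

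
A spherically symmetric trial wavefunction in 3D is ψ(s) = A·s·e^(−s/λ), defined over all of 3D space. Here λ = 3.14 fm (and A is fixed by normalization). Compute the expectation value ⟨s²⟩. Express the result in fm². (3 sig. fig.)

By definition ⟨s²⟩ = ∫ s^2 |ψ(s)|² 4πs² ds.
Evaluating both integrals, ⟨s²⟩ = 15·λ^2/2.
Putting λ = 3.14 gives 73.95.

⟨s^2⟩ ≈ 73.9 fm^2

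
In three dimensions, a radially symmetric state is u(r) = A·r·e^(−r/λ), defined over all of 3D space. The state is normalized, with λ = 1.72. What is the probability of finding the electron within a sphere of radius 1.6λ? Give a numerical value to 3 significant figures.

P ≈ 0.219

Integrate the radial probability density 4πr²|u|² over r ≤ 1.6λ.
The full normalization integral is A²·[3·π·λ^5] = 1, fixing A².
Substituting t = r/λ, A², 4π and the length scale all cancel in the ratio: P = ∫_{0}^{1.6} t^4·e^(-2·t) dt / ∫_{0}^{∞} t^4·e^(-2·t) dt.
With ∫ t^4·e^(-2·t) dt = -(t^4/2 + t^3 + 3·t^2/2 + 3·t/2 + 3/4)·e^(-2·t) + C, the region integral is ≈ 0.16454 and the full one is 3/4.
The region integral divided by the full integral gives P = 0.2194.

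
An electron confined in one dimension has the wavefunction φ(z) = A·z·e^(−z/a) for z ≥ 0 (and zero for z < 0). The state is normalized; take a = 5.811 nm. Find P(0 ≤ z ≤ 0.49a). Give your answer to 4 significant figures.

P ≈ 0.07666

P = ∫_{0}^{0.49a} |φ(z)|² dz.
With A² fixed by ∫|φ|² = 1, i.e. A² = (a^3/4)^(−1), substitute and integrate.
Let u = z/a; then A² and the length scale cancel, so P = ∫_{0}^{0.49} u^2·e^(-2·u) du ÷ ∫_{0}^{∞} u^2·e^(-2·u) du.
An antiderivative of u^2·e^(-2·u) is -(2·u^2 + 2·u + 1)·e^(-2·u)/4; evaluating from 0 to 0.49 gives ≈ 0.0191649, while the full integral is 1/4.
The result is P = 0.076660.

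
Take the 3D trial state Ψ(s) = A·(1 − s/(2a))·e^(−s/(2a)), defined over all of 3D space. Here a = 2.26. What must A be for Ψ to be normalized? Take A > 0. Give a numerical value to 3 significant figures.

A ≈ 0.0587

Normalization requires ∫|Ψ|² 4πs² ds = 1, integrated from 0 to ∞.
In 3D with spherical symmetry the volume element is 4πs² ds.
With ∫₀^∞ s^4 e^(−αs) ds = 4!/α^5, the integral (without the A² prefactor) comes out to 8·π·a^3.
Plugging in a = 2.26 yields A = 0.05871.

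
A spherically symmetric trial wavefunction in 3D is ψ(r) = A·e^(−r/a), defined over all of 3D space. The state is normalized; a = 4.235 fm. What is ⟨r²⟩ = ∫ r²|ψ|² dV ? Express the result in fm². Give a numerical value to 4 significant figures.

The expectation value is the |ψ|²-weighted average of r^2: ∫ r^2|ψ|² 4πr² dr.
Using ∫₀^∞ rⁿ e^(−αr) dr = n!/αⁿ⁺¹, evaluating both integrals, ⟨r²⟩ = 3·a^2.
With a = 4.235, ⟨r^2⟩ = 53.806.

⟨r^2⟩ ≈ 53.81 fm^2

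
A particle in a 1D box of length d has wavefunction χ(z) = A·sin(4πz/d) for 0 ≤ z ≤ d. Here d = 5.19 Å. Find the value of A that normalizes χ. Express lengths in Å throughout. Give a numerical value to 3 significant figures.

We need A² ∫|f|² dz = 1, taking the integral from 0 to d.
With ∫₀^d sin²(nπz/d) dz = d/2, with χ = A·sin(4πz/d), the integral evaluates to A²·[d/2].
Substituting d = 5.19 gives A² = 0.3854, so A = 0.6208.

A ≈ 0.621 Å^(-1/2)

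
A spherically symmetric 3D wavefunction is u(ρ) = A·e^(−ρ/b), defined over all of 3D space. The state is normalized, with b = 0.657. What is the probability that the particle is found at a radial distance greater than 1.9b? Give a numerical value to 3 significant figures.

P = ∫ |u|² 4πρ² dρ over ρ > 1.9b.
A² is fixed by ∫₀^∞ 4πρ²|u|² dρ = 1, i.e. A² = (π·b^3)^(−1).
Let t = ρ/b; then A², 4π and the length scale all cancel, so P = ∫_{1.9}^{∞} t^2·e^(-2·t) dt ÷ ∫_{0}^{∞} t^2·e^(-2·t) dt.
With ∫ t^2·e^(-2·t) dt = -(2·t^2 + 2·t + 1)·e^(-2·t)/4 + C, the region integral is 601·e^(-19/5)/200 and the full one is 1/4.
This evaluates to P = 0.2689.

P ≈ 0.269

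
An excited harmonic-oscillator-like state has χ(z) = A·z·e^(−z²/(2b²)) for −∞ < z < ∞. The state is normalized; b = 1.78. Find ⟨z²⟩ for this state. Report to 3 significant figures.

By definition ⟨z²⟩ = ∫ z^2 |χ(z)|² dz.
The ratio of the moment integral to the normalization integral gives ⟨z²⟩ = 3·b^2/2.
Putting b = 1.78 gives 4.753.

⟨z^2⟩ ≈ 4.75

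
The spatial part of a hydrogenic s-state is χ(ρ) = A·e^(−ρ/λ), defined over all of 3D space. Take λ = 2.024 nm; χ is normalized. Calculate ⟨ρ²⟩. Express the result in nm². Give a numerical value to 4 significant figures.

The expectation value is the |χ|²-weighted average of ρ^2: ∫ ρ^2|χ|² 4πρ² dρ.
Since the A² factors cancel between numerator and denominator, ⟨ρ²⟩ = 3·λ^2.
With λ = 2.024, ⟨ρ^2⟩ = 12.290.

⟨ρ^2⟩ ≈ 12.29 nm^2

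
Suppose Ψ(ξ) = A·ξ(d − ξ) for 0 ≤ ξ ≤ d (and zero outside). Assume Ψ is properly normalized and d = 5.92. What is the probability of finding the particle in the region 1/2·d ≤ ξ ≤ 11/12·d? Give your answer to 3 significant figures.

P ≈ 0.495

P = ∫_{1/2·d}^{11/12·d} |Ψ(ξ)|² dξ.
With A² fixed by ∫|Ψ|² = 1, i.e. A² = (d^5/30)^(−1), substitute and integrate.
Let u = ξ/d; then A² and the length scale cancel, so P = ∫_{1/2}^{11/12} u^2·(1 - u)^2 du ÷ ∫_{0}^{1} u^2·(1 - u)^2 du.
Using ∫ u^2·(1 - u)^2 du = u^3·(6·u^2 - 15·u + 10)/30, the numerator is ≈ 0.016497 and the denominator is 1/30.
Evaluating gives P = 0.4949.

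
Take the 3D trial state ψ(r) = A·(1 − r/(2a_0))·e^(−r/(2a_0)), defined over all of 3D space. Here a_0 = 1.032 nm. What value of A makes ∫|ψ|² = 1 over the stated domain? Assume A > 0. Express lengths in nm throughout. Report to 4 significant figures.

Normalization requires ∫|ψ|² 4πr² dr = 1, integrated from 0 to ∞.
(Spherical symmetry: dV = 4πr² dr.)
Using ∫₀^∞ rⁿ e^(−αr) dr = n!/αⁿ⁺¹, with ψ = A·(1 − r/(2a_0))·e^(−r/(2a_0)), the integral evaluates to A²·[8·π·a_0^3].
So A² = (8·π·a_0^3)^(−1).
Plugging in a_0 = 1.032 yields A = 0.19027.

A ≈ 0.1903 nm^(-3/2)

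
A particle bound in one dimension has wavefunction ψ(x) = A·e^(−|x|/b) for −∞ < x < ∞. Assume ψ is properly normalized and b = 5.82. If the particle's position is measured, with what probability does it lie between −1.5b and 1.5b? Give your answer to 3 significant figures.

The probability is P = ∫ |ψ|² dx over [−1.5b, 1.5b].
Since A² = 1/(b), this is the region integral divided by the full normalization integral.
Both integrals are even about x = 0, so only the x ≥ 0 halves are needed (the factors of 2 cancel). Let u = x/b; then A² and the length scale cancel, so P = ∫_{0}^{1.5} e^(-2·u) du ÷ ∫_{0}^{∞} e^(-2·u) du.
An antiderivative of e^(-2·u) is -e^(-2·u)/2; evaluating from 0 to 1.5 gives 1/2 - e^(-3)/2, while the full integral is 1/2.
This works out to P = 0.9502.

P ≈ 0.950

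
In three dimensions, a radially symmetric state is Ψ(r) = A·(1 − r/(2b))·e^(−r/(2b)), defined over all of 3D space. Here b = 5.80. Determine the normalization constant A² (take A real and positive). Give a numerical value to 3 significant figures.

The normalization condition is ∫|Ψ|² 4πr² dr = 1 from 0 to ∞.
(Spherical symmetry: dV = 4πr² dr.)
With ∫₀^∞ r^4 e^(−αr) dr = 4!/α^5, with Ψ = A·(1 − r/(2b))·e^(−r/(2b)), the integral evaluates to A²·[8·π·b^3].
So A² = (8·π·b^3)^(−1).
Substituting b = 5.80 gives A² = 0.0002039, so A = 0.01428.

A^2 ≈ 0.000204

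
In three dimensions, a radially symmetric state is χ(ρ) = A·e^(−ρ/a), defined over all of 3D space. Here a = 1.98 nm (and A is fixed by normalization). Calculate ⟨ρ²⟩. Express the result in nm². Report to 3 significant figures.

⟨ρ^2⟩ ≈ 11.8 nm^2

The expectation value is the |χ|²-weighted average of ρ^2: ∫ ρ^2|χ|² 4πρ² dρ.
Recall ∫₀^∞ ρ^m e^(−ρ/β) dρ = m!·β^(m+1), since the A² factors cancel between numerator and denominator, ⟨ρ²⟩ = 3·a^2.
With a = 1.98, ⟨ρ^2⟩ = 11.76.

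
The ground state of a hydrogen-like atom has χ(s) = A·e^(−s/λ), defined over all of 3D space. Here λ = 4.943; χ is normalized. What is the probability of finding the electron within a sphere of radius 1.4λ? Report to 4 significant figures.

P ≈ 0.5305

P = ∫ |χ|² 4πs² ds over s ≤ 1.4λ.
The full normalization integral is A²·[π·λ^3] = 1, fixing A².
Let u = s/λ; then A², 4π and the length scale all cancel, so P = ∫_{0}^{1.4} u^2·e^(-2·u) du ÷ ∫_{0}^{∞} u^2·e^(-2·u) du.
Using ∫ u^2·e^(-2·u) du = -(2·u^2 + 2·u + 1)·e^(-2·u)/4, the numerator is 1/4 - 193·e^(-14/5)/100 and the denominator is 1/4.
Taking the ratio yields P = 0.53055.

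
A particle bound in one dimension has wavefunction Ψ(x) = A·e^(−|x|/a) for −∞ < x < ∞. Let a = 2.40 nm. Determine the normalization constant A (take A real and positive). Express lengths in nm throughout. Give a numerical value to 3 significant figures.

A ≈ 0.645 nm^(-1/2)

Normalization requires ∫|Ψ|² dx = 1, integrated from −∞ to ∞.
Recall ∫₀^∞ x^m e^(−x/β) dx = m!·β^(m+1), the integral (without the A² prefactor) comes out to a.
Hence A² = 1/[a].
Substituting a = 2.40 gives A² = 0.4167, so A = 0.6455.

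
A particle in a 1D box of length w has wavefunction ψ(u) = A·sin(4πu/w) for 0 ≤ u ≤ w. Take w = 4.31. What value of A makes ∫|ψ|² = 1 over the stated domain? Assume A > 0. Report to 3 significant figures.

The normalization condition is ∫|ψ|² du = 1 from 0 to w.
With ∫₀^w sin²(nπu/w) du = w/2, ∫|ψ|² du = A²·(w/2).
Substituting w = 4.31 gives A² = 0.4640, so A = 0.6812.

A ≈ 0.681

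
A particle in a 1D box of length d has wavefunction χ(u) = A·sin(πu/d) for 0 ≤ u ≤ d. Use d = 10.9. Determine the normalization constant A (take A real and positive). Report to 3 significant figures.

A ≈ 0.428

Normalization requires ∫|χ|² du = 1, integrated from 0 to d.
With ∫₀^d sin²(nπu/d) du = d/2, ∫|χ|² du = A²·(d/2).
Setting this equal to 1 gives A² = 1/(d/2).
Substituting d = 10.9 gives A² = 0.1835, so A = 0.4284.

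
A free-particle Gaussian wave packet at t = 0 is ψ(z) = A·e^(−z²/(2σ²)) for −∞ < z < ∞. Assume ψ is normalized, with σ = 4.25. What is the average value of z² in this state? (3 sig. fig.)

⟨z^2⟩ ≈ 9.03

The expectation value is the |ψ|²-weighted average of z^2: ∫ z^2|ψ|² dz.
With ∫_{−∞}^{∞} z^(2m) e^(−αz²) dz = (2m−1)!!·√π / (2^m α^(m+1/2)), the ratio of the moment integral to the normalization integral gives ⟨z²⟩ = σ^2/2.
With σ = 4.25, ⟨z^2⟩ = 9.031.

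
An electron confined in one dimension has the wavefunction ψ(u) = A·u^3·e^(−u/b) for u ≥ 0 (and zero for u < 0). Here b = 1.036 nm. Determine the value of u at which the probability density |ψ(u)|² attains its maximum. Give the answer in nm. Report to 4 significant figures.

Differentiate |ψ(u)|² with respect to u and set to zero.
Solving yields u = 3·b.
With b = 1.036, the most probable position is 3.1080 nm.

u ≈ 3.108 nm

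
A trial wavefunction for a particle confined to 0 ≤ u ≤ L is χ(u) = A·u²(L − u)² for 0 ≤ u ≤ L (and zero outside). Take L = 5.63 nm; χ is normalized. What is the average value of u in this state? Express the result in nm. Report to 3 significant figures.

⟨u⟩ = ∫ u |χ|² du over the full domain.
Since the A² factors cancel between numerator and denominator, ⟨u⟩ = L/2.
Putting L = 5.63 gives 2.815.

⟨u⟩ ≈ 2.82 nm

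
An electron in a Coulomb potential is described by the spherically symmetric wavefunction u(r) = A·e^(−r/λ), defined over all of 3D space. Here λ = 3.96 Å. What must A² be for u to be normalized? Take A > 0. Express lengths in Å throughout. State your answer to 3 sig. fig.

A^2 ≈ 0.00513 Å^(-3)

Require ∫ |u|² 4πr² dr = 1 over the whole domain.
The angular integral contributes 4π, leaving ∫₀^∞ r²|u|² dr.
Using ∫₀^∞ rⁿ e^(−αr) dr = n!/αⁿ⁺¹, the integral (without the A² prefactor) comes out to π·λ^3.
So A² = (π·λ^3)^(−1).
With λ = 3.96: A² = 0.005126 and A = 0.07159.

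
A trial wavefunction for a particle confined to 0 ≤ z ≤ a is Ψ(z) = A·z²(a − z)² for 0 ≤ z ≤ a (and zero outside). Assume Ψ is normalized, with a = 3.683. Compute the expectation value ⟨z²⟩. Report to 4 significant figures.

By definition ⟨z²⟩ = ∫ z^2 |Ψ(z)|² dz.
Evaluating both integrals, ⟨z²⟩ = 3·a^2/11.
Putting a = 3.683 gives 3.6994.

⟨z^2⟩ ≈ 3.699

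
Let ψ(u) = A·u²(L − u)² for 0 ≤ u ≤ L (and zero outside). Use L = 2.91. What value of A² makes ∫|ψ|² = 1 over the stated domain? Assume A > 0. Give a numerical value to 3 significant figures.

The normalization condition is ∫|ψ|² du = 1 from 0 to L.
The integral (without the A² prefactor) comes out to L^9/630.
Hence A² = 1/[L^9/630].
Substituting L = 2.91 gives A² = 0.04210, so A = 0.2052.

A^2 ≈ 0.0421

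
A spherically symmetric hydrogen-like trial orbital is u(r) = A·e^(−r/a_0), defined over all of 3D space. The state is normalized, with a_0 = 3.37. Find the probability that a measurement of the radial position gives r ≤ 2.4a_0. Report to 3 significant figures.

P ≈ 0.857

Integrate the radial probability density 4πr²|u|² over r ≤ 2.4a_0.
A² is fixed by ∫₀^∞ 4πr²|u|² dr = 1, i.e. A² = (π·a_0^3)^(−1).
Let t = r/a_0; then A², 4π and the length scale all cancel, so P = ∫_{0}^{2.4} t^2·e^(-2·t) dt ÷ ∫_{0}^{∞} t^2·e^(-2·t) dt.
An antiderivative of t^2·e^(-2·t) is -(2·t^2 + 2·t + 1)·e^(-2·t)/4; evaluating from 0 to 2.4 gives 1/4 - 433·e^(-24/5)/100, while the full integral is 1/4.
The region integral divided by the full integral gives P = 0.8575.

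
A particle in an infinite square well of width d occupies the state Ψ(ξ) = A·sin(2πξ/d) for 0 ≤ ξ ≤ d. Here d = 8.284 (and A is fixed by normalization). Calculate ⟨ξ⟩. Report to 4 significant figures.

The expectation value is the |Ψ|²-weighted average of ξ: ∫ ξ|Ψ|² dξ.
Using sin²θ = (1 − cos 2θ)/2, evaluating both integrals, ⟨ξ⟩ = d/2.
With d = 8.284, ⟨ξ⟩ = 4.1420.

⟨ξ⟩ ≈ 4.142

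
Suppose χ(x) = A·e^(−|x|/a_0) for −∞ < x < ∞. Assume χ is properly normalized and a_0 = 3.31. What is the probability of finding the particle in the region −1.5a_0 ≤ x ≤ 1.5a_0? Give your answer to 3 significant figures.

P ≈ 0.950

P = ∫_{−1.5a_0}^{1.5a_0} |χ(x)|² dx.
Since A² = 1/(a_0), this is the region integral divided by the full normalization integral.
By symmetry take twice the x ≥ 0 contribution in numerator and denominator; the 2's cancel. In terms of u = x/a_0 (A² and the length scale cancel between numerator and denominator), P = [∫_{0}^{1.5} e^(-2·u) du] / [∫_{0}^{∞} e^(-2·u) du].
An antiderivative of e^(-2·u) is -e^(-2·u)/2; evaluating from 0 to 1.5 gives 1/2 - e^(-3)/2, while the full integral is 1/2.
Taking the ratio, P = 0.9502.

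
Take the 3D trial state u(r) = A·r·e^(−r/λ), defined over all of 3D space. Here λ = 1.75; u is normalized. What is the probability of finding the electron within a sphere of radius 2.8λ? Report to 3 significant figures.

P ≈ 0.658

P = ∫ |u|² 4πr² dr over r ≤ 2.8λ.
A² is fixed by ∫₀^∞ 4πr²|u|² dr = 1, i.e. A² = (3·π·λ^5)^(−1).
In terms of t = r/λ (A², 4π and the length scale all cancel between numerator and denominator), P = [∫_{0}^{2.8} t^4·e^(-2·t) dt] / [∫_{0}^{∞} t^4·e^(-2·t) dt].
With ∫ t^4·e^(-2·t) dt = -(t^4/2 + t^3 + 3·t^2/2 + 3·t/2 + 3/4)·e^(-2·t) + C, the region integral is ≈ 0.49339 and the full one is 3/4.
This evaluates to P = 0.6578.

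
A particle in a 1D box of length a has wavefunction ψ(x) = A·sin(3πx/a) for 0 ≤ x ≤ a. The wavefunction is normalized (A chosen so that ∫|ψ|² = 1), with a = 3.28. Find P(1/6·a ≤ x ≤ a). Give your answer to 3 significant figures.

P = ∫_{1/6·a}^{a} |ψ(x)|² dx.
The normalization integral ∫|ψ|²dx over the whole domain equals a/2·A², and A² cancels in the ratio.
In terms of u = x/a (A² and the length scale cancel between numerator and denominator), P = [∫_{1/6}^{1} sin(3·π·u)^2 du] / [∫_{0}^{1} sin(3·π·u)^2 du].
An antiderivative of sin(3·π·u)^2 is u/2 - sin(6·π·u)/(12·π); evaluating from 1/6 to 1 gives 5/12, while the full integral is 1/2.
This works out to P = 5/6.

P ≈ 0.833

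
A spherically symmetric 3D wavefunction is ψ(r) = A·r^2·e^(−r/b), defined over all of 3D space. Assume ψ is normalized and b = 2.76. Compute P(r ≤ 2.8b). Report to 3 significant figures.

Integrate the radial probability density 4πr²|ψ|² over r ≤ 2.8b.
A² is fixed by ∫₀^∞ 4πr²|ψ|² dr = 1, i.e. A² = (45·π·b^7/2)^(−1).
Substituting u = r/b, A², 4π and the length scale all cancel in the ratio: P = ∫_{0}^{2.8} u^6·e^(-2·u) du / ∫_{0}^{∞} u^6·e^(-2·u) du.
Using ∫ u^6·e^(-2·u) du = -(4·u^6 + 12·u^5 + 30·u^4 + 60·u^3 + 90·u^2 + 90·u + 45)·e^(-2·u)/8, the numerator is ≈ 1.8548 and the denominator is 45/8.
The region integral divided by the full integral gives P = 0.3297.

P ≈ 0.330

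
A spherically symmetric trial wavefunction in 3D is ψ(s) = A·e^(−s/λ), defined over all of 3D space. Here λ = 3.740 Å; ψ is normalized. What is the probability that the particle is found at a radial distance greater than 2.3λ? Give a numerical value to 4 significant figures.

Integrate the radial probability density 4πs²|ψ|² over s > 2.3λ.
The full normalization integral is A²·[π·λ^3] = 1, fixing A².
Substituting u = s/λ, A², 4π and the length scale all cancel in the ratio: P = ∫_{2.3}^{∞} u^2·e^(-2·u) du / ∫_{0}^{∞} u^2·e^(-2·u) du.
With ∫ u^2·e^(-2·u) du = -(2·u^2 + 2·u + 1)·e^(-2·u)/4 + C, the region integral is 809·e^(-23/5)/200 and the full one is 1/4.
This evaluates to P = 0.16264.

P ≈ 0.1626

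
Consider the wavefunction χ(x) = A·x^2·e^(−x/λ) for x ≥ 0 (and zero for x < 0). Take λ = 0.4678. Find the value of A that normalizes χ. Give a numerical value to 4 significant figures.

A ≈ 7.715

The normalization condition is ∫|χ|² dx = 1 from 0 to ∞.
Carrying out the integral gives A² · 3·λ^5/4.
Setting this equal to 1 gives A² = 1/(3·λ^5/4).
Substituting λ = 0.4678 gives A² = 59.517, so A = 7.7147.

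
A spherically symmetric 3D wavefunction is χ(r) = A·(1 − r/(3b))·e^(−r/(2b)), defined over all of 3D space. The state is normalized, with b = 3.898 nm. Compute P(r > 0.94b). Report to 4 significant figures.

Integrate the radial probability density 4πr²|χ|² over r > 0.94b.
The full normalization integral is A²·[8·π·b^3/3] = 1, fixing A².
Let u = r/b; then A², 4π and the length scale all cancel, so P = ∫_{0.94}^{∞} u^2·(1 - u/3)^2·e^(-u) du ÷ ∫_{0}^{∞} u^2·(1 - u/3)^2·e^(-u) du.
An antiderivative of u^2·(1 - u/3)^2·e^(-u) is (-u^4 + 2·u^3 - 3·u^2 - 6·u - 6)·e^(-u)/9; evaluating from 0.94 to ∞ gives ≈ 0.582052, while the full integral is 2/3.
Taking the ratio yields P = 0.87308.

P ≈ 0.8731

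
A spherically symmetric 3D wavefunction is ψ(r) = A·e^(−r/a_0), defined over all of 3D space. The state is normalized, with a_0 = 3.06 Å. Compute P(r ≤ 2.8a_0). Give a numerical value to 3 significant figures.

Integrate the radial probability density 4πr²|ψ|² over r ≤ 2.8a_0.
A² is fixed by ∫₀^∞ 4πr²|ψ|² dr = 1, i.e. A² = (π·a_0^3)^(−1).
Let u = r/a_0; then A², 4π and the length scale all cancel, so P = ∫_{0}^{2.8} u^2·e^(-2·u) du ÷ ∫_{0}^{∞} u^2·e^(-2·u) du.
An antiderivative of u^2·e^(-2·u) is -(2·u^2 + 2·u + 1)·e^(-2·u)/4; evaluating from 0 to 2.8 gives 1/4 - 557·e^(-28/5)/100, while the full integral is 1/4.
The region integral divided by the full integral gives P = 0.9176.

P ≈ 0.918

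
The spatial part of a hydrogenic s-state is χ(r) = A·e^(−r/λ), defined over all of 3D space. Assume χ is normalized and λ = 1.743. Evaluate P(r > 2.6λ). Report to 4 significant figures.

P ≈ 0.1088

Integrate the radial probability density 4πr²|χ|² over r > 2.6λ.
The full normalization integral is A²·[π·λ^3] = 1, fixing A².
In terms of u = r/λ (A², 4π and the length scale all cancel between numerator and denominator), P = [∫_{2.6}^{∞} u^2·e^(-2·u) du] / [∫_{0}^{∞} u^2·e^(-2·u) du].
Using ∫ u^2·e^(-2·u) du = -(2·u^2 + 2·u + 1)·e^(-2·u)/4, the numerator is 493·e^(-26/5)/100 and the denominator is 1/4.
The region integral divided by the full integral gives P = 0.10879.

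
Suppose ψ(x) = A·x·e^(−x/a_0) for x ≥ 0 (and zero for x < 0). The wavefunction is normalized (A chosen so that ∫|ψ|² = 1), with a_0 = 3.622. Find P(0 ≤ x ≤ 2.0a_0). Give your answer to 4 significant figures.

P ≈ 0.7619

P = ∫_{0}^{2.0a_0} |ψ(x)|² dx.
With A² fixed by ∫|ψ|² = 1, i.e. A² = (a_0^3/4)^(−1), substitute and integrate.
Let u = x/a_0; then A² and the length scale cancel, so P = ∫_{0}^{2.0} u^2·e^(-2·u) du ÷ ∫_{0}^{∞} u^2·e^(-2·u) du.
With ∫ u^2·e^(-2·u) du = -(2·u^2 + 2·u + 1)·e^(-2·u)/4 + C, the region integral is 1/4 - 13·e^(-4)/4 and the full one is 1/4.
The result is P = 0.76190.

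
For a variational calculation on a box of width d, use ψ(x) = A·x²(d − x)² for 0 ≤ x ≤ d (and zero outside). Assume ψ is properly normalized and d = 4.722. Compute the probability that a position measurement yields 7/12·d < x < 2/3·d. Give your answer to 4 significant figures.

P ≈ 0.1575

The probability is P = ∫ |ψ|² dx over [7/12·d, 2/3·d].
With A² fixed by ∫|ψ|² = 1, i.e. A² = (d^9/630)^(−1), substitute and integrate.
Substituting u = x/d, A² and the length scale cancel in the ratio: P = ∫_{7/12}^{2/3} u^4·(1 - u)^4 du / ∫_{0}^{1} u^4·(1 - u)^4 du.
Using ∫ u^4·(1 - u)^4 du = u^5·(70·u^4 - 315·u^3 + 540·u^2 - 420·u + 126)/630, the numerator is ≈ 0.000249975 and the denominator is 1/630.
This works out to P = 0.15748.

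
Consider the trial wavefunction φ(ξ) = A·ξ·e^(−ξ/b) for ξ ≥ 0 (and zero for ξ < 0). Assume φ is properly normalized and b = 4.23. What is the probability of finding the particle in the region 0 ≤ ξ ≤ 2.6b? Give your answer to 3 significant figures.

P = ∫_{0}^{2.6b} |φ(ξ)|² dξ.
The normalization integral ∫|φ|²dξ over the whole domain equals b^3/4·A², and A² cancels in the ratio.
Let u = ξ/b; then A² and the length scale cancel, so P = ∫_{0}^{2.6} u^2·e^(-2·u) du ÷ ∫_{0}^{∞} u^2·e^(-2·u) du.
An antiderivative of u^2·e^(-2·u) is -(2·u^2 + 2·u + 1)·e^(-2·u)/4; evaluating from 0 to 2.6 gives 1/4 - 493·e^(-26/5)/100, while the full integral is 1/4.
The result is P = 0.8912.

P ≈ 0.891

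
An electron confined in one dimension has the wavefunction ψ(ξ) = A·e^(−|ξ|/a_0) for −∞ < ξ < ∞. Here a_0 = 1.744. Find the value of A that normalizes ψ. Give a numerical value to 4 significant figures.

The normalization condition is ∫|ψ|² dξ = 1 from −∞ to ∞.
Recall ∫₀^∞ ξ^m e^(−ξ/β) dξ = m!·β^(m+1), the integral (without the A² prefactor) comes out to a_0.
Substituting a_0 = 1.744 gives A² = 0.57339, so A = 0.75723.

A ≈ 0.7572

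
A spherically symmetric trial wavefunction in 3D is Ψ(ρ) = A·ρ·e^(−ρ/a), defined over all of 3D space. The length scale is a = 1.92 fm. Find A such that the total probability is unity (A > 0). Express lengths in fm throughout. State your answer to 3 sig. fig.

A ≈ 0.0638 fm^(-5/2)

We need A² ∫|f|² 4πρ² dρ = 1, taking the integral from 0 to ∞.
With Ψ = A·ρ·e^(−ρ/a), the integral evaluates to A²·[3·π·a^5].
Setting this equal to 1 gives A² = 1/(3·π·a^5).
With a = 1.92: A² = 0.004067 and A = 0.06377.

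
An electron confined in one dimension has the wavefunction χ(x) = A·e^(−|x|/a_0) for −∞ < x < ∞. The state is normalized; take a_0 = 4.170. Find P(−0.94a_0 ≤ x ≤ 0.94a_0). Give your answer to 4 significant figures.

P ≈ 0.8474

The probability is P = ∫ |χ|² dx over [−0.94a_0, 0.94a_0].
Since A² = 1/(a_0), this is the region integral divided by the full normalization integral.
Both integrals are even about x = 0, so only the x ≥ 0 halves are needed (the factors of 2 cancel). Substituting u = x/a_0, A² and the length scale cancel in the ratio: P = ∫_{0}^{0.94} e^(-2·u) du / ∫_{0}^{∞} e^(-2·u) du.
Using ∫ e^(-2·u) du = -e^(-2·u)/2, the numerator is 1/2 - e^(-47/25)/2 and the denominator is 1/2.
Evaluating gives P = 0.84741.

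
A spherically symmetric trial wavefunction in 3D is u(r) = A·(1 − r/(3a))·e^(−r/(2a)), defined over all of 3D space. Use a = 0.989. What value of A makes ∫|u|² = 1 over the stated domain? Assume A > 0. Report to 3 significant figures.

Require ∫ |u|² 4πr² dr = 1 over the whole domain.
(Spherical symmetry: dV = 4πr² dr.)
With ∫₀^∞ r^4 e^(−αr) dr = 4!/α^5, ∫|u|² 4πr² dr = A²·(8·π·a^3/3).
Hence A² = 1/[8·π·a^3/3].
Plugging in a = 0.989 yields A = 0.3513.

A ≈ 0.351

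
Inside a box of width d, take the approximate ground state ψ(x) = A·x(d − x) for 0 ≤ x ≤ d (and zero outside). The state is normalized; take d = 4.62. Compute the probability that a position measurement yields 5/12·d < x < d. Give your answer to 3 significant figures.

P ≈ 0.653

The probability is P = ∫ |ψ|² dx over [5/12·d, d].
Since A² = 1/(d^5/30), this is the region integral divided by the full normalization integral.
In terms of u = x/d (A² and the length scale cancel between numerator and denominator), P = [∫_{5/12}^{1} u^2·(1 - u)^2 du] / [∫_{0}^{1} u^2·(1 - u)^2 du].
With ∫ u^2·(1 - u)^2 du = u^3·(6·u^2 - 15·u + 10)/30 + C, the region integral is ≈ 0.021779 and the full one is 1/30.
The result is P = 0.6534.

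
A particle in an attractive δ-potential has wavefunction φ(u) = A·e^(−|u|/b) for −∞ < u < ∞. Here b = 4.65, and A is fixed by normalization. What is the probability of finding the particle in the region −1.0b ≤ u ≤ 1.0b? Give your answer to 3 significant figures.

P = ∫_{−1.0b}^{1.0b} |φ(u)|² du.
Since A² = 1/(b), this is the region integral divided by the full normalization integral.
Both integrals are even about u = 0, so only the u ≥ 0 halves are needed (the factors of 2 cancel). Substituting t = u/b, A² and the length scale cancel in the ratio: P = ∫_{0}^{1.0} e^(-2·t) dt / ∫_{0}^{∞} e^(-2·t) dt.
Using ∫ e^(-2·t) dt = -e^(-2·t)/2, the numerator is 1/2 - e^(-2)/2 and the denominator is 1/2.
The result is P = 0.8647.

P ≈ 0.865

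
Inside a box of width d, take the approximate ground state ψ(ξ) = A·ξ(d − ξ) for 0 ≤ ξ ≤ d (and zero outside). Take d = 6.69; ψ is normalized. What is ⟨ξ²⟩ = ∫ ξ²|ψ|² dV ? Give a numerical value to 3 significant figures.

⟨ξ^2⟩ ≈ 12.8

⟨ξ²⟩ = ∫ ξ^2 |ψ|² dξ over the full domain.
Expanding the polynomial and integrating term by term, evaluating both integrals, ⟨ξ²⟩ = 2·d^2/7.
Putting d = 6.69 gives 12.79.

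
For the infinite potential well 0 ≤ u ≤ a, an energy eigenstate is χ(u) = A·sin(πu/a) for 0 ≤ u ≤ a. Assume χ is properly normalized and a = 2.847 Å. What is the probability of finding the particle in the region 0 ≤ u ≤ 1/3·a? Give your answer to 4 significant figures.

P ≈ 0.1955

P = ∫_{0}^{1/3·a} |χ(u)|² du.
The normalization integral ∫|χ|²du over the whole domain equals a/2·A², and A² cancels in the ratio.
In terms of t = u/a (A² and the length scale cancel between numerator and denominator), P = [∫_{0}^{1/3} sin(π·t)^2 dt] / [∫_{0}^{1} sin(π·t)^2 dt].
With ∫ sin(π·t)^2 dt = t/2 - sin(2·π·t)/(4·π) + C, the region integral is -√(3)/(8·π) + 1/6 and the full one is 1/2.
The result is P = (-√(3)/4 + π/3)/π.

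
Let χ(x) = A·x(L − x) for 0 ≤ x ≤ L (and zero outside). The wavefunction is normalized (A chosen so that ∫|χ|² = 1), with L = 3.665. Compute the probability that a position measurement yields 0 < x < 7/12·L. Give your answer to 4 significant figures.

P ≈ 0.6534

The probability is P = ∫ |χ|² dx over [0, 7/12·L].
The normalization integral ∫|χ|²dx over the whole domain equals L^5/30·A², and A² cancels in the ratio.
Substituting u = x/L, A² and the length scale cancel in the ratio: P = ∫_{0}^{7/12} u^2·(1 - u)^2 du / ∫_{0}^{1} u^2·(1 - u)^2 du.
Using ∫ u^2·(1 - u)^2 du = u^3·(6·u^2 - 15·u + 10)/30, the numerator is ≈ 0.0217794 and the denominator is 1/30.
The result is P = 0.65338.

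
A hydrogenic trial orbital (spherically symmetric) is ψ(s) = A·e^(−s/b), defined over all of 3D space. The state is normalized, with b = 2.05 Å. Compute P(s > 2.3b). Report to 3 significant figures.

P = ∫ |ψ|² 4πs² ds over s > 2.3b.
A² is fixed by ∫₀^∞ 4πs²|ψ|² ds = 1, i.e. A² = (π·b^3)^(−1).
Let u = s/b; then A², 4π and the length scale all cancel, so P = ∫_{2.3}^{∞} u^2·e^(-2·u) du ÷ ∫_{0}^{∞} u^2·e^(-2·u) du.
Using ∫ u^2·e^(-2·u) du = -(2·u^2 + 2·u + 1)·e^(-2·u)/4, the numerator is 809·e^(-23/5)/200 and the denominator is 1/4.
The region integral divided by the full integral gives P = 0.1626.

P ≈ 0.163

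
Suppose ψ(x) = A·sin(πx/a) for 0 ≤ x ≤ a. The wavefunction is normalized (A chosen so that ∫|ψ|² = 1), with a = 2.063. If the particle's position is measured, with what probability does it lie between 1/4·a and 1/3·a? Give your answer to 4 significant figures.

P ≈ 0.1047

|ψ|² is the probability density, so P = ∫_{1/4·a}^{1/3·a} |ψ|² dx.
With A² fixed by ∫|ψ|² = 1, i.e. A² = (a/2)^(−1), substitute and integrate.
Let u = x/a; then A² and the length scale cancel, so P = ∫_{1/4}^{1/3} sin(π·u)^2 du ÷ ∫_{0}^{1} sin(π·u)^2 du.
Using ∫ sin(π·u)^2 du = u/2 - sin(2·π·u)/(4·π), the numerator is -√(3)/(8·π) + 1/24 + 1/(4·π) and the denominator is 1/2.
Taking the ratio, P = (-3·√(3) + π + 6)/(12·π).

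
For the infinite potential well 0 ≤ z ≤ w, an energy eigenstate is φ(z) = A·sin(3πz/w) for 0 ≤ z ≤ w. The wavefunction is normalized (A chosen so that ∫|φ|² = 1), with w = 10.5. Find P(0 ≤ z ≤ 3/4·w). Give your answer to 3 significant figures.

P ≈ 0.697

|φ|² is the probability density, so P = ∫_{0}^{3/4·w} |φ|² dz.
Since A² = 1/(w/2), this is the region integral divided by the full normalization integral.
In terms of u = z/w (A² and the length scale cancel between numerator and denominator), P = [∫_{0}^{3/4} sin(3·π·u)^2 du] / [∫_{0}^{1} sin(3·π·u)^2 du].
An antiderivative of sin(3·π·u)^2 is u/2 - sin(6·π·u)/(12·π); evaluating from 0 to 3/4 gives 3/8 - 1/(12·π), while the full integral is 1/2.
Taking the ratio, P = (-2 + 9·π)/(12·π).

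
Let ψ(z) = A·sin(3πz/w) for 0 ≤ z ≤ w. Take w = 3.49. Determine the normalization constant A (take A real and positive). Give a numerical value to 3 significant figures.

A ≈ 0.757

Require ∫ |ψ|² dz = 1 over the whole domain.
Using sin²θ = (1 − cos 2θ)/2, carrying out the integral gives A² · w/2.
Hence A² = 1/[w/2].
With w = 3.49: A² = 0.5731 and A = 0.7570.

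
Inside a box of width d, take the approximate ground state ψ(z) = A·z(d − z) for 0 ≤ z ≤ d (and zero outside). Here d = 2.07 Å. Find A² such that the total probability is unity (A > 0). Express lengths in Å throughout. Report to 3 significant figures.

A^2 ≈ 0.789 Å^(-5)

Normalization requires ∫|ψ|² dz = 1, integrated from 0 to d.
Carrying out the integral gives A² · d^5/30.
Setting this equal to 1 gives A² = 1/(d^5/30).
With d = 2.07: A² = 0.7893 and A = 0.8885.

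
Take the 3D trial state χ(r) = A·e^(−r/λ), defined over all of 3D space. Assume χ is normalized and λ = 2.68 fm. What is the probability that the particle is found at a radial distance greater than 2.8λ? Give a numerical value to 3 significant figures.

Integrate the radial probability density 4πr²|χ|² over r > 2.8λ.
The full normalization integral is A²·[π·λ^3] = 1, fixing A².
Substituting u = r/λ, A², 4π and the length scale all cancel in the ratio: P = ∫_{2.8}^{∞} u^2·e^(-2·u) du / ∫_{0}^{∞} u^2·e^(-2·u) du.
An antiderivative of u^2·e^(-2·u) is -(2·u^2 + 2·u + 1)·e^(-2·u)/4; evaluating from 2.8 to ∞ gives 557·e^(-28/5)/100, while the full integral is 1/4.
This evaluates to P = 0.08239.

P ≈ 0.0824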